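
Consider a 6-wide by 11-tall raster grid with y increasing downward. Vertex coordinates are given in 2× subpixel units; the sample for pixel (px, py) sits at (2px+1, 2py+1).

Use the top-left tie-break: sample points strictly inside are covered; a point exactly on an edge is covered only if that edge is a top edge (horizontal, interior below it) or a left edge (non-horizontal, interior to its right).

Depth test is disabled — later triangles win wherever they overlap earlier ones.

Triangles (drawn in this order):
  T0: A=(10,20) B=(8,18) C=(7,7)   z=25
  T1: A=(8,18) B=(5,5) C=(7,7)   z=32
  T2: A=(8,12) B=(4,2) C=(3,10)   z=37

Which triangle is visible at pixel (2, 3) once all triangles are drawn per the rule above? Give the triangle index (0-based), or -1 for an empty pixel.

T0:
  2·area = 20
  edge (10, 20)→(8, 18): d=(-2,-2) top-left  bias=+0
  edge (8, 18)→(7, 7): d=(-1,-11) top-left  bias=+0
  edge (7, 7)→(10, 20): d=(3,13) right/bottom  bias=-1
    (3,3)@(7, 7): e=[20,0,0] → .  [on edge]
    (0,5)@(1, 11): e=[0,-70,90] → .  [on edge]
    (1,6)@(3, 13): e=[0,-50,70] → .  [on edge]
    (2,7)@(5, 15): e=[0,-30,50] → .  [on edge]
    (3,8)@(7, 17): e=[0,-10,30] → .  [on edge]
    (4,8)@(9, 17): e=[4,12,4] → X
    (5,8)@(11, 17): e=[8,34,-22] → .
    (4,9)@(9, 19): e=[0,10,10] → X  [on edge]
    (5,9)@(11, 19): e=[4,32,-16] → .
    (4,10)@(9, 21): e=[-4,8,16] → .
    (5,10)@(11, 21): e=[0,30,-10] → .  [on edge]
  covered (2 px):
    . . . . . .
    . . . . . .
    . . . . . .
    . . . . . .
    . . . . . .
    . . . . . .
    . . . . . .
    . . . . . .
    . . . . X .
    . . . . X .
    . . . . . .
T1:
  2·area = 20
  edge (8, 18)→(5, 5): d=(-3,-13) top-left  bias=+0
  edge (5, 5)→(7, 7): d=(2,2) right/bottom  bias=-1
  edge (7, 7)→(8, 18): d=(1,11) right/bottom  bias=-1
    (0,0)@(1, 1): e=[-40,0,60] → .  [on edge]
    (1,1)@(3, 3): e=[-20,0,40] → .  [on edge]
    (2,2)@(5, 5): e=[0,0,20] → .  [on edge]
    (3,3)@(7, 7): e=[20,0,0] → .  [on edge]
    (3,4)@(7, 9): e=[14,4,2] → X
    (4,4)@(9, 9): e=[40,0,-20] → .  [on edge]
    (3,5)@(7, 11): e=[8,8,4] → X
    (4,5)@(9, 11): e=[34,4,-18] → .
    (5,5)@(11, 11): e=[60,0,-40] → .  [on edge]
    (3,6)@(7, 13): e=[2,12,6] → X
    (4,6)@(9, 13): e=[28,8,-16] → .
    (3,7)@(7, 15): e=[-4,16,8] → .
  covered (3 px):
    . . . . . .
    . . . . . .
    . . . . . .
    . . . . . .
    . . . X . .
    . . . X . .
    . . . X . .
    . . . . . .
    . . . . . .
    . . . . . .
    . . . . . .
T2:
  2·area = 42  (B↔C swapped to make it positive)
  edge (8, 12)→(3, 10): d=(-5,-2) top-left  bias=+0
  edge (3, 10)→(4, 2): d=(1,-8) top-left  bias=+0
  edge (4, 2)→(8, 12): d=(4,10) right/bottom  bias=-1
    (2,2)@(5, 5): e=[29,11,2] → X
    (3,2)@(7, 5): e=[33,27,-18] → .
    (2,3)@(5, 7): e=[19,13,10] → X
    (3,3)@(7, 7): e=[23,29,-10] → .
    (2,4)@(5, 9): e=[9,15,18] → X
    (3,4)@(7, 9): e=[13,31,-2] → .
    (2,5)@(5, 11): e=[-1,17,26] → .
    (3,5)@(7, 11): e=[3,33,6] → X
    (4,5)@(9, 11): e=[7,49,-14] → .
    (3,6)@(7, 13): e=[-7,35,14] → .
  covered (4 px):
    . . . . . .
    . . . . . .
    . . X . . .
    . . X . . .
    . . X . . .
    . . . X . .
    . . . . . .
    . . . . . .
    . . . . . .
    . . . . . .
    . . . . . .

Z-buffer (winner per pixel, '.' = empty):
  . . . . . .
  . . . . . .
  . . 2 . . .
  . . 2 . . .
  . . 2 1 . .
  . . . 2 . .
  . . . 1 . .
  . . . . . .
  . . . . 0 .
  . . . . 0 .
  . . . . . .

Answer: 2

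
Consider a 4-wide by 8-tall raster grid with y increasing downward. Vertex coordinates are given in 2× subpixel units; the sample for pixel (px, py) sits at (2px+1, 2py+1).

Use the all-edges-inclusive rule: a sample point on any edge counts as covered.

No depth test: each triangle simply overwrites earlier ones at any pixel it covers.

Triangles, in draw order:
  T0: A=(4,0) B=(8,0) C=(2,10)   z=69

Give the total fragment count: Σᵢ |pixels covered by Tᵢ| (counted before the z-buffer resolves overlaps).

T0:
  2·area = 40
  edge (4, 0)→(8, 0): d=(4,0) inclusive
  edge (8, 0)→(2, 10): d=(-6,10) inclusive
  edge (2, 10)→(4, 0): d=(2,-10) inclusive
    (2,0)@(5, 1): e=[4,24,12] → #
    (3,0)@(7, 1): e=[4,4,32] → #
    (2,1)@(5, 3): e=[12,12,16] → #
    (3,1)@(7, 3): e=[12,-8,36] → ·
    (1,2)@(3, 5): e=[20,20,0] → #  [on edge]
    (2,2)@(5, 5): e=[20,0,20] → #  [on edge]
    (3,2)@(7, 5): e=[20,-20,40] → ·
    (1,3)@(3, 7): e=[28,8,4] → #
    (2,3)@(5, 7): e=[28,-12,24] → ·
    (1,4)@(3, 9): e=[36,-4,8] → ·
    (0,7)@(1, 15): e=[60,-20,0] → ·  [on edge]
  covered (6 px):
    · · # #
    · · # ·
    · # # ·
    · # · ·
    · · · ·
    · · · ·
    · · · ·
    · · · ·

Final: 6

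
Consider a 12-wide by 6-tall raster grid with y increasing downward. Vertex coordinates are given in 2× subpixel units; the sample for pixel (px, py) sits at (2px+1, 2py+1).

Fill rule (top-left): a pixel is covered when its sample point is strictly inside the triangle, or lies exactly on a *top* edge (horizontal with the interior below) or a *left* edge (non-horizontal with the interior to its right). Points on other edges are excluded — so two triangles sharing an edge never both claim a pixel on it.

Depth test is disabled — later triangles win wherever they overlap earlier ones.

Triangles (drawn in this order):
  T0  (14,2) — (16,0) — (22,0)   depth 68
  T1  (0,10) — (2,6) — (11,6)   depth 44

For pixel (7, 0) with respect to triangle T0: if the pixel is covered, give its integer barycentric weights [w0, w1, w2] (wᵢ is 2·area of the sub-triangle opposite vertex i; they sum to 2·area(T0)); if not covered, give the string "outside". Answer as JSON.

T0:
  2·area = 12
  edge (14, 2)→(16, 0): d=(2,-2) top-left  bias=+0
  edge (16, 0)→(22, 0): d=(6,0) top-left  bias=+0
  edge (22, 0)→(14, 2): d=(-8,2) right/bottom  bias=-1
    (7,0)@(15, 1): e=[0,6,6] → #  [on edge]
    (8,0)@(17, 1): e=[4,6,2] → #
    (9,0)@(19, 1): e=[8,6,-2] → ·
    (6,1)@(13, 3): e=[0,18,-6] → ·  [on edge]
    (7,1)@(15, 3): e=[4,18,-10] → ·
    (8,1)@(17, 3): e=[8,18,-14] → ·
    (5,2)@(11, 5): e=[0,30,-18] → ·  [on edge]
    (4,3)@(9, 7): e=[0,42,-30] → ·  [on edge]
    (3,4)@(7, 9): e=[0,54,-42] → ·  [on edge]
    (2,5)@(5, 11): e=[0,66,-54] → ·  [on edge]
  covered (2 px):
    · · · · · · · # # · · ·
    · · · · · · · · · · · ·
    · · · · · · · · · · · ·
    · · · · · · · · · · · ·
    · · · · · · · · · · · ·
    · · · · · · · · · · · ·
T1:
  2·area = 36
  edge (0, 10)→(2, 6): d=(2,-4) top-left  bias=+0
  edge (2, 6)→(11, 6): d=(9,0) top-left  bias=+0
  edge (11, 6)→(0, 10): d=(-11,4) right/bottom  bias=-1
    (1,3)@(3, 7): e=[6,9,21] → #
    (2,3)@(5, 7): e=[14,9,13] → #
    (3,3)@(7, 7): e=[22,9,5] → #
    (4,3)@(9, 7): e=[30,9,-3] → ·
    (0,4)@(1, 9): e=[2,27,7] → #
    (1,4)@(3, 9): e=[10,27,-1] → ·
    (2,4)@(5, 9): e=[18,27,-9] → ·
    (3,4)@(7, 9): e=[26,27,-17] → ·
    (0,5)@(1, 11): e=[6,45,-15] → ·
  covered (4 px):
    · · · · · · · · · · · ·
    · · · · · · · · · · · ·
    · · · · · · · · · · · ·
    · # # # · · · · · · · ·
    # · · · · · · · · · · ·
    · · · · · · · · · · · ·

Answer: [6,6,0]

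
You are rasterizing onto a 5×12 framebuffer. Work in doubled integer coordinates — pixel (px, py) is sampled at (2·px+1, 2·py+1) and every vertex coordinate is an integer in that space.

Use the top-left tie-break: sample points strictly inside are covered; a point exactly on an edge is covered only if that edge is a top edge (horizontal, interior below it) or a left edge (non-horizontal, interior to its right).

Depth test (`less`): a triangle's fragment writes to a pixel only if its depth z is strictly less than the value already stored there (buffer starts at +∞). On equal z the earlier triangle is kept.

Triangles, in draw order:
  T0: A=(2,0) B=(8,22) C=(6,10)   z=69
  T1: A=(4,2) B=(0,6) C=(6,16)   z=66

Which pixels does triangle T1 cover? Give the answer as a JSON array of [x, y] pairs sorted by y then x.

T0:
  2·area = 28  (B↔C swapped to make it positive)
  edge (2, 0)→(6, 10): d=(4,10) right/bottom  bias=-1
  edge (6, 10)→(8, 22): d=(2,12) right/bottom  bias=-1
  edge (8, 22)→(2, 0): d=(-6,-22) top-left  bias=+0
    (1,1)@(3, 3): e=[2,22,4] → X
    (2,1)@(5, 3): e=[-18,-2,48] → .
    (1,2)@(3, 5): e=[10,26,-8] → .
    (2,4)@(5, 9): e=[6,10,12] → X
    (3,4)@(7, 9): e=[-14,-14,56] → .
    (2,5)@(5, 11): e=[14,14,0] → X  [on edge]
    (3,5)@(7, 11): e=[-6,-10,44] → .
    (2,6)@(5, 13): e=[22,18,-12] → .
    (3,8)@(7, 17): e=[18,2,8] → X
    (4,8)@(9, 17): e=[-2,-22,52] → .
    (3,9)@(7, 19): e=[26,6,-4] → .
  covered (4 px):
    . . . . .
    . X . . .
    . . . . .
    . . . . .
    . . X . .
    . . X . .
    . . . . .
    . . . . .
    . . . X .
    . . . . .
    . . . . .
    . . . . .
T1:
  2·area = 64  (B↔C swapped to make it positive)
  edge (4, 2)→(6, 16): d=(2,14) right/bottom  bias=-1
  edge (6, 16)→(0, 6): d=(-6,-10) top-left  bias=+0
  edge (0, 6)→(4, 2): d=(4,-4) top-left  bias=+0
    (2,0)@(5, 1): e=[-16,80,0] → .  [on edge]
    (1,1)@(3, 3): e=[16,48,0] → X  [on edge]
    (2,1)@(5, 3): e=[-12,68,8] → .
    (0,2)@(1, 5): e=[48,16,0] → X  [on edge]
    (2,2)@(5, 5): e=[-8,56,16] → .
    (0,3)@(1, 7): e=[52,4,8] → X
    (2,3)@(5, 7): e=[-4,44,24] → .
    (0,4)@(1, 9): e=[56,-8,16] → .
    (1,4)@(3, 9): e=[28,12,24] → X
    (2,4)@(5, 9): e=[0,32,32] → .  [on edge]
    (1,5)@(3, 11): e=[32,0,32] → X  [on edge]
    (2,5)@(5, 11): e=[4,20,40] → X
    (4,10)@(9, 21): e=[-32,0,96] → .  [on edge]
    (3,11)@(7, 23): e=[0,-32,96] → .  [on edge]
  covered (9 px):
    . . . . .
    . X . . .
    X X . . .
    X X . . .
    . X . . .
    . X X . .
    . . X . .
    . . . . .
    . . . . .
    . . . . .
    . . . . .
    . . . . .

Final: [[1,1],[0,2],[1,2],[0,3],[1,3],[1,4],[1,5],[2,5],[2,6]]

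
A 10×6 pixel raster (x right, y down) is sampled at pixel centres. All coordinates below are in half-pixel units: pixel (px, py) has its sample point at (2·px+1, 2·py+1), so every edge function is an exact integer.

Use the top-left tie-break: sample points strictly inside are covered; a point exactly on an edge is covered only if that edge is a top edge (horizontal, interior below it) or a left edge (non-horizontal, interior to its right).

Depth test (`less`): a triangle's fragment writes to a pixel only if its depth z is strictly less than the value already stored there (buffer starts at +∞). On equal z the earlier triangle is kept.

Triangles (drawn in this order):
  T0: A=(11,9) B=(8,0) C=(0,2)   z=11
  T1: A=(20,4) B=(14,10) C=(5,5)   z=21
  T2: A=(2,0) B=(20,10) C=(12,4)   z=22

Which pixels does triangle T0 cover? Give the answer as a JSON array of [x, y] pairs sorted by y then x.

T0:
  2·area = 78  (B↔C swapped to make it positive)
  edge (11, 9)→(0, 2): d=(-11,-7) top-left  bias=+0
  edge (0, 2)→(8, 0): d=(8,-2) top-left  bias=+0
  edge (8, 0)→(11, 9): d=(3,9) right/bottom  bias=-1
    (2,0)@(5, 1): e=[46,2,30] → #
    (3,0)@(7, 1): e=[60,6,12] → #
    (4,0)@(9, 1): e=[74,10,-6] → ·
    (1,1)@(3, 3): e=[10,14,54] → #
    (4,1)@(9, 3): e=[52,26,0] → ·  [on edge]
    (1,2)@(3, 5): e=[-12,30,60] → ·
    (2,2)@(5, 5): e=[2,34,42] → #
    (4,2)@(9, 5): e=[30,42,6] → #
    (5,2)@(11, 5): e=[44,46,-12] → ·
    (2,3)@(5, 7): e=[-20,50,48] → ·
    (3,3)@(7, 7): e=[-6,54,30] → ·
    (4,3)@(9, 7): e=[8,58,12] → #
    (5,4)@(11, 9): e=[0,78,0] → ·  [on edge]
  covered (9 px):
    · · # # · · · · · ·
    · # # # · · · · · ·
    · · # # # · · · · ·
    · · · · # · · · · ·
    · · · · · · · · · ·
    · · · · · · · · · ·
T1:
  2·area = 84
  edge (20, 4)→(14, 10): d=(-6,6) right/bottom  bias=-1
  edge (14, 10)→(5, 5): d=(-9,-5) top-left  bias=+0
  edge (5, 5)→(20, 4): d=(15,-1) top-left  bias=+0
    (2,2)@(5, 5): e=[84,0,0] → #  [on edge]
    (3,2)@(7, 5): e=[72,10,2] → #
    (4,2)@(9, 5): e=[60,20,4] → #
    (5,2)@(11, 5): e=[48,30,6] → #
    (6,2)@(13, 5): e=[36,40,8] → #
    (7,2)@(15, 5): e=[24,50,10] → #
    (8,2)@(17, 5): e=[12,60,12] → #
    (9,2)@(19, 5): e=[0,70,14] → ·  [on edge]
    (2,3)@(5, 7): e=[72,-18,30] → ·
    (3,3)@(7, 7): e=[60,-8,32] → ·
    (4,3)@(9, 7): e=[48,2,34] → #
    (8,3)@(17, 7): e=[0,42,42] → ·  [on edge]
    (7,4)@(15, 9): e=[0,14,70] → ·  [on edge]
    (6,5)@(13, 11): e=[0,-14,98] → ·  [on edge]
  covered (12 px):
    · · · · · · · · · ·
    · · · · · · · · · ·
    · · # # # # # # # ·
    · · · · # # # # · ·
    · · · · · · # · · ·
    · · · · · · · · · ·
T2:
  2·area = 28  (B↔C swapped to make it positive)
  edge (2, 0)→(12, 4): d=(10,4) right/bottom  bias=-1
  edge (12, 4)→(20, 10): d=(8,6) right/bottom  bias=-1
  edge (20, 10)→(2, 0): d=(-18,-10) top-left  bias=+0
    (4,1)@(9, 3): e=[2,10,16] → #
    (5,1)@(11, 3): e=[-6,-2,36] → ·
    (4,2)@(9, 5): e=[22,26,-20] → ·
    (5,2)@(11, 5): e=[14,14,0] → #  [on edge]
    (6,2)@(13, 5): e=[6,2,20] → #
    (7,2)@(15, 5): e=[-2,-10,40] → ·
    (5,3)@(11, 7): e=[34,30,-36] → ·
    (6,3)@(13, 7): e=[26,18,-16] → ·
    (7,3)@(15, 7): e=[18,6,4] → #
    (8,3)@(17, 7): e=[10,-6,24] → ·
    (7,4)@(15, 9): e=[38,22,-32] → ·
  covered (4 px):
    · · · · · · · · · ·
    · · · · # · · · · ·
    · · · · · # # · · ·
    · · · · · · · # · ·
    · · · · · · · · · ·
    · · · · · · · · · ·

Final: [[2,0],[3,0],[1,1],[2,1],[3,1],[2,2],[3,2],[4,2],[4,3]]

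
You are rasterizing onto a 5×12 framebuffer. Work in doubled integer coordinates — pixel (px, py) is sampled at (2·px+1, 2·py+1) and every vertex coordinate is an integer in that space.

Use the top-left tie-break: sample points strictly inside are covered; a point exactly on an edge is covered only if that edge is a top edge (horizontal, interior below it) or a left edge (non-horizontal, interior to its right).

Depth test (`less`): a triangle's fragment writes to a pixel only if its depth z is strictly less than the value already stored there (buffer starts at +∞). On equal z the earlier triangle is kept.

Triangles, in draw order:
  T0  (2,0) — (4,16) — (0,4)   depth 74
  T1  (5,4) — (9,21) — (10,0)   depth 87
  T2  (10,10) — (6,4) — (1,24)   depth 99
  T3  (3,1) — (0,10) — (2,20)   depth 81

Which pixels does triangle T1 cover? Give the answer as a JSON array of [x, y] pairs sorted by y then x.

T0:
  2·area = 40
  edge (2, 0)→(4, 16): d=(2,16) right/bottom  bias=-1
  edge (4, 16)→(0, 4): d=(-4,-12) top-left  bias=+0
  edge (0, 4)→(2, 0): d=(2,-4) top-left  bias=+0
    (0,1)@(1, 3): e=[22,16,2] → █
    (1,1)@(3, 3): e=[-10,40,10] → ·
    (0,2)@(1, 5): e=[26,8,6] → █
    (1,2)@(3, 5): e=[-6,32,14] → ·
    (0,3)@(1, 7): e=[30,0,10] → █  [on edge]
    (1,3)@(3, 7): e=[-2,24,18] → ·
    (0,4)@(1, 9): e=[34,-8,14] → ·
    (1,4)@(3, 9): e=[2,16,22] → █
    (2,4)@(5, 9): e=[-30,40,30] → ·
    (1,5)@(3, 11): e=[6,8,26] → █
    (2,5)@(5, 11): e=[-26,32,34] → ·
    (1,6)@(3, 13): e=[10,0,30] → █  [on edge]
    (2,9)@(5, 19): e=[-10,0,50] → ·  [on edge]
  covered (6 px):
    · · · · ·
    █ · · · ·
    █ · · · ·
    █ · · · ·
    · █ · · ·
    · █ · · ·
    · █ · · ·
    · · · · ·
    · · · · ·
    · · · · ·
    · · · · ·
    · · · · ·
T1:
  2·area = 101  (B↔C swapped to make it positive)
  edge (5, 4)→(10, 0): d=(5,-4) top-left  bias=+0
  edge (10, 0)→(9, 21): d=(-1,21) right/bottom  bias=-1
  edge (9, 21)→(5, 4): d=(-4,-17) top-left  bias=+0
    (4,0)@(9, 1): e=[1,20,80] → █
    (3,1)@(7, 3): e=[3,60,38] → █
    (3,2)@(7, 5): e=[13,58,30] → █
    (3,3)@(7, 7): e=[23,56,22] → █
    (3,4)@(7, 9): e=[33,54,14] → █
    (3,5)@(7, 11): e=[43,52,6] → █
    (3,6)@(7, 13): e=[53,50,-2] → ·
    (4,6)@(9, 13): e=[61,8,32] → █
    (4,7)@(9, 15): e=[71,6,24] → █
    (4,8)@(9, 17): e=[81,4,16] → █
    (4,9)@(9, 19): e=[91,2,8] → █
    (4,10)@(9, 21): e=[101,0,0] → ·  [on edge]
  covered (15 px):
    · · · · █
    · · · █ █
    · · · █ █
    · · · █ █
    · · · █ █
    · · · █ █
    · · · · █
    · · · · █
    · · · · █
    · · · · █
    · · · · ·
    · · · · ·
T2:
  2·area = 110  (B↔C swapped to make it positive)
  edge (10, 10)→(1, 24): d=(-9,14) right/bottom  bias=-1
  edge (1, 24)→(6, 4): d=(5,-20) top-left  bias=+0
  edge (6, 4)→(10, 10): d=(4,6) right/bottom  bias=-1
    (3,3)@(7, 7): e=[69,35,6] → █
    (4,3)@(9, 7): e=[41,75,-6] → ·
    (2,4)@(5, 9): e=[79,5,26] → █
    (4,4)@(9, 9): e=[23,85,2] → █
    (2,5)@(5, 11): e=[61,15,34] → █
    (2,6)@(5, 13): e=[43,25,42] → █
    (4,6)@(9, 13): e=[-13,105,18] → ·
    (2,7)@(5, 15): e=[25,35,50] → █
    (3,7)@(7, 15): e=[-3,75,38] → ·
    (1,8)@(3, 17): e=[35,5,70] → █
    (3,8)@(7, 17): e=[-21,85,46] → ·
    (1,9)@(3, 19): e=[17,15,78] → █
  covered (13 px):
    · · · · ·
    · · · · ·
    · · · · ·
    · · · █ ·
    · · █ █ █
    · · █ █ █
    · · █ █ ·
    · · █ · ·
    · █ █ · ·
    · █ · · ·
    · · · · ·
    · · · · ·
T3:
  2·area = 48  (B↔C swapped to make it positive)
  edge (3, 1)→(2, 20): d=(-1,19) right/bottom  bias=-1
  edge (2, 20)→(0, 10): d=(-2,-10) top-left  bias=+0
  edge (0, 10)→(3, 1): d=(3,-9) top-left  bias=+0
    (1,0)@(3, 1): e=[0,48,0] → ·  [on edge]
    (0,3)@(1, 7): e=[32,16,0] → █  [on edge]
    (1,3)@(3, 7): e=[-6,36,18] → ·
    (0,4)@(1, 9): e=[30,12,6] → █
    (1,4)@(3, 9): e=[-8,32,24] → ·
    (0,5)@(1, 11): e=[28,8,12] → █
    (1,5)@(3, 11): e=[-10,28,30] → ·
    (0,6)@(1, 13): e=[26,4,18] → █
    (1,6)@(3, 13): e=[-12,24,36] → ·
    (0,7)@(1, 15): e=[24,0,24] → █  [on edge]
    (1,7)@(3, 15): e=[-14,20,42] → ·
    (0,8)@(1, 17): e=[22,-4,30] → ·
  covered (5 px):
    · · · · ·
    · · · · ·
    · · · · ·
    █ · · · ·
    █ · · · ·
    █ · · · ·
    █ · · · ·
    █ · · · ·
    · · · · ·
    · · · · ·
    · · · · ·
    · · · · ·

Final: [[4,0],[3,1],[4,1],[3,2],[4,2],[3,3],[4,3],[3,4],[4,4],[3,5],[4,5],[4,6],[4,7],[4,8],[4,9]]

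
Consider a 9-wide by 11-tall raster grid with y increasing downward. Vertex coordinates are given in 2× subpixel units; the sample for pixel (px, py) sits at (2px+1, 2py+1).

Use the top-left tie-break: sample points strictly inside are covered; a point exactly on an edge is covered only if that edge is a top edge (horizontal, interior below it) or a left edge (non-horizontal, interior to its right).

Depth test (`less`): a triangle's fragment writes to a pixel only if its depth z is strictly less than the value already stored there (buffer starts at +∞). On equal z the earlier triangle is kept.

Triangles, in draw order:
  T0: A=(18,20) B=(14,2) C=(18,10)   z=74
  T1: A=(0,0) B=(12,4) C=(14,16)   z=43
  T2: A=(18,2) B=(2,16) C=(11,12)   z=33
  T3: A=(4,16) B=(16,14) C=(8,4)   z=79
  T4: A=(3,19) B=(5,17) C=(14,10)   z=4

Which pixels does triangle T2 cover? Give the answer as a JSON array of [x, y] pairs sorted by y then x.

T0:
  2·area = 40
  edge (18, 20)→(14, 2): d=(-4,-18) top-left  bias=+0
  edge (14, 2)→(18, 10): d=(4,8) right/bottom  bias=-1
  edge (18, 10)→(18, 20): d=(0,10) right/bottom  bias=-1
    (7,2)@(15, 5): e=[6,4,30] → X
    (8,2)@(17, 5): e=[42,-12,10] → .
    (7,3)@(15, 7): e=[-2,12,30] → .
    (8,4)@(17, 9): e=[26,4,10] → X
    (8,5)@(17, 11): e=[18,12,10] → X
    (8,6)@(17, 13): e=[10,20,10] → X
    (8,7)@(17, 15): e=[2,28,10] → X
    (8,8)@(17, 17): e=[-6,36,10] → .
  covered (5 px):
    . . . . . . . . .
    . . . . . . . . .
    . . . . . . . X .
    . . . . . . . . .
    . . . . . . . . X
    . . . . . . . . X
    . . . . . . . . X
    . . . . . . . . X
    . . . . . . . . .
    . . . . . . . . .
    . . . . . . . . .
T1:
  2·area = 136
  edge (0, 0)→(12, 4): d=(12,4) right/bottom  bias=-1
  edge (12, 4)→(14, 16): d=(2,12) right/bottom  bias=-1
  edge (14, 16)→(0, 0): d=(-14,-16) top-left  bias=+0
    (0,0)@(1, 1): e=[8,126,2] → X
    (1,0)@(3, 1): e=[0,102,34] → .  [on edge]
    (0,1)@(1, 3): e=[32,130,-26] → .
    (1,1)@(3, 3): e=[24,106,6] → X
    (2,1)@(5, 3): e=[16,82,38] → X
    (3,1)@(7, 3): e=[8,58,70] → X
    (4,1)@(9, 3): e=[0,34,102] → .  [on edge]
    (1,2)@(3, 5): e=[48,110,-22] → .
    (2,2)@(5, 5): e=[40,86,10] → X
    (4,2)@(9, 5): e=[24,38,74] → X
    (5,2)@(11, 5): e=[16,14,106] → X
    (6,2)@(13, 5): e=[8,-10,138] → .
    (7,2)@(15, 5): e=[0,-34,170] → .  [on edge]
  covered (16 px):
    X . . . . . . . .
    . X X X . . . . .
    . . X X X X . . .
    . . . X X X . . .
    . . . . X X . . .
    . . . . . X X . .
    . . . . . . X . .
    . . . . . . . . .
    . . . . . . . . .
    . . . . . . . . .
    . . . . . . . . .
T2:
  2·area = 62  (B↔C swapped to make it positive)
  edge (18, 2)→(11, 12): d=(-7,10) right/bottom  bias=-1
  edge (11, 12)→(2, 16): d=(-9,4) right/bottom  bias=-1
  edge (2, 16)→(18, 2): d=(16,-14) top-left  bias=+0
    (8,1)@(17, 3): e=[3,57,2] → X
    (7,2)@(15, 5): e=[9,47,6] → X
    (8,2)@(17, 5): e=[-11,39,34] → .
    (6,3)@(13, 7): e=[15,37,10] → X
    (7,3)@(15, 7): e=[-5,29,38] → .
    (5,4)@(11, 9): e=[21,27,14] → X
    (7,4)@(15, 9): e=[-19,11,70] → .
    (4,5)@(9, 11): e=[27,17,18] → X
    (6,5)@(13, 11): e=[-13,1,74] → .
    (3,6)@(7, 13): e=[33,7,22] → X
    (4,6)@(9, 13): e=[13,-1,50] → .
    (5,6)@(11, 13): e=[-7,-9,78] → .
  covered (8 px):
    . . . . . . . . .
    . . . . . . . . X
    . . . . . . . X .
    . . . . . . X . .
    . . . . . X X . .
    . . . . X X . . .
    . . . X . . . . .
    . . . . . . . . .
    . . . . . . . . .
    . . . . . . . . .
    . . . . . . . . .
T3:
  2·area = 136  (B↔C swapped to make it positive)
  edge (4, 16)→(8, 4): d=(4,-12) top-left  bias=+0
  edge (8, 4)→(16, 14): d=(8,10) right/bottom  bias=-1
  edge (16, 14)→(4, 16): d=(-12,2) right/bottom  bias=-1
    (4,0)@(9, 1): e=[0,-34,170] → .  [on edge]
    (3,3)@(7, 7): e=[0,34,102] → X  [on edge]
    (4,3)@(9, 7): e=[24,14,98] → X
    (5,3)@(11, 7): e=[48,-6,94] → .
    (3,4)@(7, 9): e=[8,50,78] → X
    (5,4)@(11, 9): e=[56,10,70] → X
    (6,4)@(13, 9): e=[80,-10,66] → .
    (3,5)@(7, 11): e=[16,66,54] → X
    (6,5)@(13, 11): e=[88,6,42] → X
    (7,5)@(15, 11): e=[112,-14,38] → .
    (2,6)@(5, 13): e=[0,102,34] → X  [on edge]
    (7,6)@(15, 13): e=[120,2,14] → X
    (1,9)@(3, 19): e=[0,170,-34] → .  [on edge]
  covered (18 px):
    . . . . . . . . .
    . . . . . . . . .
    . . . . . . . . .
    . . . X X . . . .
    . . . X X X . . .
    . . . X X X X . .
    . . X X X X X X .
    . . X X X . . . .
    . . . . . . . . .
    . . . . . . . . .
    . . . . . . . . .
T4:
  2·area = 4
  edge (3, 19)→(5, 17): d=(2,-2) top-left  bias=+0
  edge (5, 17)→(14, 10): d=(9,-7) top-left  bias=+0
  edge (14, 10)→(3, 19): d=(-11,9) right/bottom  bias=-1
    (8,2)@(17, 5): e=[0,-24,28] → .  [on edge]
    (7,3)@(15, 7): e=[0,-20,24] → .  [on edge]
    (6,4)@(13, 9): e=[0,-16,20] → .  [on edge]
    (5,5)@(11, 11): e=[0,-12,16] → .  [on edge]
    (4,6)@(9, 13): e=[0,-8,12] → .  [on edge]
    (3,7)@(7, 15): e=[0,-4,8] → .  [on edge]
    (2,8)@(5, 17): e=[0,0,4] → X  [on edge]
    (3,8)@(7, 17): e=[4,14,-14] → .
    (1,9)@(3, 19): e=[0,4,0] → .  [on edge]
    (2,9)@(5, 19): e=[4,18,-18] → .
    (0,10)@(1, 21): e=[0,8,-4] → .  [on edge]
  covered (1 px):
    . . . . . . . . .
    . . . . . . . . .
    . . . . . . . . .
    . . . . . . . . .
    . . . . . . . . .
    . . . . . . . . .
    . . . . . . . . .
    . . . . . . . . .
    . . X . . . . . .
    . . . . . . . . .
    . . . . . . . . .

Result: [[8,1],[7,2],[6,3],[5,4],[6,4],[4,5],[5,5],[3,6]]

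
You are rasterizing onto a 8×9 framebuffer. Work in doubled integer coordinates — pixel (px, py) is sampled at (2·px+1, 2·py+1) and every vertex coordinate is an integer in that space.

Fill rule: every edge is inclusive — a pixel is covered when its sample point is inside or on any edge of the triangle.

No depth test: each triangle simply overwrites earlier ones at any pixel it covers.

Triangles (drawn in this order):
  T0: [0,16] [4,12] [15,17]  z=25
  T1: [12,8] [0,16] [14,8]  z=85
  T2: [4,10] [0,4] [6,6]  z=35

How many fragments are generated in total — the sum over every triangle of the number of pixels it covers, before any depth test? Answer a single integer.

T0:
  2·area = 64
  edge (0, 16)→(4, 12): d=(4,-4) inclusive
  edge (4, 12)→(15, 17): d=(11,5) inclusive
  edge (15, 17)→(0, 16): d=(-15,-1) inclusive
    (7,0)@(15, 1): e=[0,-176,240] → ·  [on edge]
    (6,1)@(13, 3): e=[0,-144,208] → ·  [on edge]
    (5,2)@(11, 5): e=[0,-112,176] → ·  [on edge]
    (4,3)@(9, 7): e=[0,-80,144] → ·  [on edge]
    (3,4)@(7, 9): e=[0,-48,112] → ·  [on edge]
    (2,5)@(5, 11): e=[0,-16,80] → ·  [on edge]
    (1,6)@(3, 13): e=[0,16,48] → #  [on edge]
    (2,6)@(5, 13): e=[8,6,50] → #
    (3,6)@(7, 13): e=[16,-4,52] → ·
    (0,7)@(1, 15): e=[0,48,16] → #  [on edge]
    (3,7)@(7, 15): e=[24,18,22] → #
    (4,7)@(9, 15): e=[32,8,24] → #
    (7,8)@(15, 17): e=[64,0,0] → #  [on edge]
  covered (8 px):
    · · · · · · · ·
    · · · · · · · ·
    · · · · · · · ·
    · · · · · · · ·
    · · · · · · · ·
    · · · · · · · ·
    · # # · · · · ·
    # # # # # · · ·
    · · · · · · · #
T1:
  2·area = 16  (B↔C swapped to make it positive)
  edge (12, 8)→(14, 8): d=(2,0) inclusive
  edge (14, 8)→(0, 16): d=(-14,8) inclusive
  edge (0, 16)→(12, 8): d=(12,-8) inclusive
    (5,4)@(11, 9): e=[2,10,4] → #
    (6,4)@(13, 9): e=[2,-6,20] → ·
    (5,5)@(11, 11): e=[6,-18,28] → ·
    (2,6)@(5, 13): e=[10,2,4] → #
    (3,6)@(7, 13): e=[10,-14,20] → ·
    (2,7)@(5, 15): e=[14,-26,28] → ·
  covered (2 px):
    · · · · · · · ·
    · · · · · · · ·
    · · · · · · · ·
    · · · · · · · ·
    · · · · · # · ·
    · · · · · · · ·
    · · # · · · · ·
    · · · · · · · ·
    · · · · · · · ·
T2:
  2·area = 28
  edge (4, 10)→(0, 4): d=(-4,-6) inclusive
  edge (0, 4)→(6, 6): d=(6,2) inclusive
  edge (6, 6)→(4, 10): d=(-2,4) inclusive
    (0,2)@(1, 5): e=[2,4,22] → #
    (1,2)@(3, 5): e=[14,0,14] → #  [on edge]
    (2,2)@(5, 5): e=[26,-4,6] → ·
    (0,3)@(1, 7): e=[-6,16,18] → ·
    (1,3)@(3, 7): e=[6,12,10] → #
    (2,3)@(5, 7): e=[18,8,2] → #
    (3,3)@(7, 7): e=[30,4,-6] → ·
    (4,3)@(9, 7): e=[42,0,-14] → ·  [on edge]
    (1,4)@(3, 9): e=[-2,24,6] → ·
    (2,4)@(5, 9): e=[10,20,-2] → ·
    (7,4)@(15, 9): e=[70,0,-42] → ·  [on edge]
  covered (4 px):
    · · · · · · · ·
    · · · · · · · ·
    # # · · · · · ·
    · # # · · · · ·
    · · · · · · · ·
    · · · · · · · ·
    · · · · · · · ·
    · · · · · · · ·
    · · · · · · · ·

Final: 14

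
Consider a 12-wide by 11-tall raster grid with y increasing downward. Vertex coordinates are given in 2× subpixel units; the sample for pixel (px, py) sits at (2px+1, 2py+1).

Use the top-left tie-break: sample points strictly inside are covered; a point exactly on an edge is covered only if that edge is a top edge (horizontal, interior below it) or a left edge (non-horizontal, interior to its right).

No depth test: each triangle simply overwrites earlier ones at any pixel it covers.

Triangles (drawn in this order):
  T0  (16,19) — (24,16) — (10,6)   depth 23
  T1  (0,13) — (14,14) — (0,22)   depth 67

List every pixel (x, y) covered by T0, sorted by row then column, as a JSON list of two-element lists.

T0:
  2·area = 122  (B↔C swapped to make it positive)
  edge (16, 19)→(10, 6): d=(-6,-13) top-left  bias=+0
  edge (10, 6)→(24, 16): d=(14,10) right/bottom  bias=-1
  edge (24, 16)→(16, 19): d=(-8,3) right/bottom  bias=-1
    (1,0)@(3, 1): e=[-61,0,183] → ·  [on edge]
    (5,3)@(11, 7): e=[7,4,111] → #
    (6,3)@(13, 7): e=[33,-16,105] → ·
    (5,4)@(11, 9): e=[-5,32,95] → ·
    (6,4)@(13, 9): e=[21,12,89] → #
    (7,4)@(15, 9): e=[47,-8,83] → ·
    (6,5)@(13, 11): e=[9,40,73] → #
    (7,5)@(15, 11): e=[35,20,67] → #
    (8,5)@(17, 11): e=[61,0,61] → ·  [on edge]
    (6,6)@(13, 13): e=[-3,68,57] → ·
    (7,6)@(15, 13): e=[23,48,51] → #
    (8,6)@(17, 13): e=[49,28,45] → #
  covered (14 px):
    · · · · · · · · · · · ·
    · · · · · · · · · · · ·
    · · · · · · · · · · · ·
    · · · · · # · · · · · ·
    · · · · · · # · · · · ·
    · · · · · · # # · · · ·
    · · · · · · · # # # · ·
    · · · · · · · # # # # ·
    · · · · · · · · # # # ·
    · · · · · · · · · · · ·
    · · · · · · · · · · · ·
T1:
  2·area = 126
  edge (0, 13)→(14, 14): d=(14,1) right/bottom  bias=-1
  edge (14, 14)→(0, 22): d=(-14,8) right/bottom  bias=-1
  edge (0, 22)→(0, 13): d=(0,-9) top-left  bias=+0
    (0,7)@(1, 15): e=[27,90,9] → #
    (1,7)@(3, 15): e=[25,74,27] → #
    (2,7)@(5, 15): e=[23,58,45] → #
    (3,7)@(7, 15): e=[21,42,63] → #
    (4,7)@(9, 15): e=[19,26,81] → #
    (5,7)@(11, 15): e=[17,10,99] → #
    (6,7)@(13, 15): e=[15,-6,117] → ·
    (0,8)@(1, 17): e=[55,62,9] → #
    (4,8)@(9, 17): e=[47,-2,81] → ·
    (5,8)@(11, 17): e=[45,-18,99] → ·
    (0,9)@(1, 19): e=[83,34,9] → #
    (3,9)@(7, 19): e=[77,-14,63] → ·
  covered (14 px):
    · · · · · · · · · · · ·
    · · · · · · · · · · · ·
    · · · · · · · · · · · ·
    · · · · · · · · · · · ·
    · · · · · · · · · · · ·
    · · · · · · · · · · · ·
    · · · · · · · · · · · ·
    # # # # # # · · · · · ·
    # # # # · · · · · · · ·
    # # # · · · · · · · · ·
    # · · · · · · · · · · ·

Final: [[5,3],[6,4],[6,5],[7,5],[7,6],[8,6],[9,6],[7,7],[8,7],[9,7],[10,7],[8,8],[9,8],[10,8]]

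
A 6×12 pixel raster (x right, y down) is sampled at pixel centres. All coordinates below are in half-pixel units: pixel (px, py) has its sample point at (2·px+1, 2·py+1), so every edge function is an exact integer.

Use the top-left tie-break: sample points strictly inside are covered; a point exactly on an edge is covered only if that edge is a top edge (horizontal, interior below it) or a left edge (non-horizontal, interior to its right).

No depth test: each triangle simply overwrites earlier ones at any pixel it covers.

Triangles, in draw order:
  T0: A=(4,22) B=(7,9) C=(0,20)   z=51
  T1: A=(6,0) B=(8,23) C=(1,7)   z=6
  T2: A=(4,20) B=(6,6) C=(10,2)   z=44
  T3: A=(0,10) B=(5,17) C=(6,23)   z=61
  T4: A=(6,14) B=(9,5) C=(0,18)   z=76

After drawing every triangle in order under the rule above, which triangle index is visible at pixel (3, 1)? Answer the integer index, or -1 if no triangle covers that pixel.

T0:
  2·area = 58  (B↔C swapped to make it positive)
  edge (4, 22)→(0, 20): d=(-4,-2) top-left  bias=+0
  edge (0, 20)→(7, 9): d=(7,-11) top-left  bias=+0
  edge (7, 9)→(4, 22): d=(-3,13) right/bottom  bias=-1
    (3,4)@(7, 9): e=[58,0,0] → ·  [on edge]
    (2,6)@(5, 13): e=[38,6,14] → #
    (3,6)@(7, 13): e=[42,28,-12] → ·
    (2,7)@(5, 15): e=[30,20,8] → #
    (3,7)@(7, 15): e=[34,42,-18] → ·
    (1,8)@(3, 17): e=[18,12,28] → #
    (3,8)@(7, 17): e=[26,56,-24] → ·
    (0,9)@(1, 19): e=[6,4,48] → #
    (2,9)@(5, 19): e=[14,48,-4] → ·
    (0,10)@(1, 21): e=[-2,18,42] → ·
    (1,10)@(3, 21): e=[2,40,16] → #
    (2,10)@(5, 21): e=[6,62,-10] → ·
  covered (7 px):
    · · · · · ·
    · · · · · ·
    · · · · · ·
    · · · · · ·
    · · · · · ·
    · · · · · ·
    · · # · · ·
    · · # · · ·
    · # # · · ·
    # # · · · ·
    · # · · · ·
    · · · · · ·
T1:
  2·area = 129
  edge (6, 0)→(8, 23): d=(2,23) right/bottom  bias=-1
  edge (8, 23)→(1, 7): d=(-7,-16) top-left  bias=+0
  edge (1, 7)→(6, 0): d=(5,-7) top-left  bias=+0
    (2,1)@(5, 3): e=[29,92,8] → #
    (3,1)@(7, 3): e=[-17,124,22] → ·
    (1,2)@(3, 5): e=[79,46,4] → #
    (3,2)@(7, 5): e=[-13,110,32] → ·
    (0,3)@(1, 7): e=[129,0,0] → #  [on edge]
    (3,3)@(7, 7): e=[-9,96,42] → ·
    (0,4)@(1, 9): e=[133,-14,10] → ·
    (1,4)@(3, 9): e=[87,18,24] → #
    (3,4)@(7, 9): e=[-5,82,52] → ·
    (1,5)@(3, 11): e=[91,4,34] → #
    (3,5)@(7, 11): e=[-1,68,62] → ·
    (1,6)@(3, 13): e=[95,-10,44] → ·
  covered (16 px):
    · · · · · ·
    · · # · · ·
    · # # · · ·
    # # # · · ·
    · # # · · ·
    · # # · · ·
    · · # # · ·
    · · # # · ·
    · · · # · ·
    · · · # · ·
    · · · · · ·
    · · · · · ·
T2:
  2·area = 48
  edge (4, 20)→(6, 6): d=(2,-14) top-left  bias=+0
  edge (6, 6)→(10, 2): d=(4,-4) top-left  bias=+0
  edge (10, 2)→(4, 20): d=(-6,18) right/bottom  bias=-1
    (5,0)@(11, 1): e=[60,0,-12] → ·  [on edge]
    (4,1)@(9, 3): e=[36,0,12] → #  [on edge]
    (5,1)@(11, 3): e=[64,8,-24] → ·
    (3,2)@(7, 5): e=[12,0,36] → #  [on edge]
    (4,2)@(9, 5): e=[40,8,0] → ·  [on edge]
    (2,3)@(5, 7): e=[-12,0,60] → ·  [on edge]
    (3,3)@(7, 7): e=[16,8,24] → #
    (4,3)@(9, 7): e=[44,16,-12] → ·
    (1,4)@(3, 9): e=[-36,0,84] → ·  [on edge]
    (3,4)@(7, 9): e=[20,16,12] → #
    (4,4)@(9, 9): e=[48,24,-24] → ·
    (0,5)@(1, 11): e=[-60,0,108] → ·  [on edge]
    (3,5)@(7, 11): e=[24,24,0] → ·  [on edge]
    (2,6)@(5, 13): e=[0,24,24] → #  [on edge]
    (2,8)@(5, 17): e=[8,40,0] → ·  [on edge]
    (1,11)@(3, 23): e=[-8,56,0] → ·  [on edge]
  covered (6 px):
    · · · · · ·
    · · · · # ·
    · · · # · ·
    · · · # · ·
    · · · # · ·
    · · · · · ·
    · · # · · ·
    · · # · · ·
    · · · · · ·
    · · · · · ·
    · · · · · ·
    · · · · · ·
T3:
  2·area = 23
  edge (0, 10)→(5, 17): d=(5,7) right/bottom  bias=-1
  edge (5, 17)→(6, 23): d=(1,6) right/bottom  bias=-1
  edge (6, 23)→(0, 10): d=(-6,-13) top-left  bias=+0
    (1,2)@(3, 5): e=[-46,0,69] → ·  [on edge]
    (1,7)@(3, 15): e=[4,10,9] → #
    (2,7)@(5, 15): e=[-10,-2,35] → ·
    (1,8)@(3, 17): e=[14,12,-3] → ·
    (2,8)@(5, 17): e=[0,0,23] → ·  [on edge]
    (2,9)@(5, 19): e=[10,2,11] → #
    (3,9)@(7, 19): e=[-4,-10,37] → ·
    (2,10)@(5, 21): e=[20,4,-1] → ·
  covered (2 px):
    · · · · · ·
    · · · · · ·
    · · · · · ·
    · · · · · ·
    · · · · · ·
    · · · · · ·
    · · · · · ·
    · # · · · ·
    · · · · · ·
    · · # · · ·
    · · · · · ·
    · · · · · ·
T4:
  2·area = 42  (B↔C swapped to make it positive)
  edge (6, 14)→(0, 18): d=(-6,4) right/bottom  bias=-1
  edge (0, 18)→(9, 5): d=(9,-13) top-left  bias=+0
  edge (9, 5)→(6, 14): d=(-3,9) right/bottom  bias=-1
    (4,2)@(9, 5): e=[42,0,0] → ·  [on edge]
    (3,4)@(7, 9): e=[26,10,6] → #
    (4,4)@(9, 9): e=[18,36,-12] → ·
    (2,5)@(5, 11): e=[22,2,18] → #
    (3,5)@(7, 11): e=[14,28,0] → ·  [on edge]
    (2,6)@(5, 13): e=[10,20,12] → #
    (3,6)@(7, 13): e=[2,46,-6] → ·
    (1,7)@(3, 15): e=[6,12,24] → #
    (2,7)@(5, 15): e=[-2,38,6] → ·
    (0,8)@(1, 17): e=[2,4,36] → #
    (1,8)@(3, 17): e=[-6,30,18] → ·
    (2,8)@(5, 17): e=[-14,56,0] → ·  [on edge]
    (1,11)@(3, 23): e=[-42,84,0] → ·  [on edge]
  covered (5 px):
    · · · · · ·
    · · · · · ·
    · · · · · ·
    · · · · · ·
    · · · # · ·
    · · # · · ·
    · · # · · ·
    · # · · · ·
    # · · · · ·
    · · · · · ·
    · · · · · ·
    · · · · · ·

Z-buffer (winner per pixel, '.' = empty):
  . . . . . .
  . . 1 . 2 .
  . 1 1 2 . .
  1 1 1 2 . .
  . 1 1 4 . .
  . 1 4 . . .
  . . 4 1 . .
  . 4 2 1 . .
  4 0 0 1 . .
  0 0 3 1 . .
  . 0 . . . .
  . . . . . .

Result: -1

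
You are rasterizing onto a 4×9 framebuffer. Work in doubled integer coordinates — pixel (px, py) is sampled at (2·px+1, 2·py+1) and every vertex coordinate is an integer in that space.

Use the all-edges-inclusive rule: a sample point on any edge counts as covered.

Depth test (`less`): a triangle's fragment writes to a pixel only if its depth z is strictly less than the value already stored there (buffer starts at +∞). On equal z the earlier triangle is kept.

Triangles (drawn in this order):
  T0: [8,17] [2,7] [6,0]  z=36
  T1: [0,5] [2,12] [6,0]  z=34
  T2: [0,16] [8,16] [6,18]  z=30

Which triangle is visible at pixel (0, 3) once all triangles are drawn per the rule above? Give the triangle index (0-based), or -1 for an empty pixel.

T0:
  2·area = 82
  edge (8, 17)→(2, 7): d=(-6,-10) inclusive
  edge (2, 7)→(6, 0): d=(4,-7) inclusive
  edge (6, 0)→(8, 17): d=(2,17) inclusive
    (2,1)@(5, 3): e=[54,5,23] → █
    (3,1)@(7, 3): e=[74,19,-11] → ·
    (2,2)@(5, 5): e=[42,13,27] → █
    (3,2)@(7, 5): e=[62,27,-7] → ·
    (1,3)@(3, 7): e=[10,7,65] → █
    (3,3)@(7, 7): e=[50,35,-3] → ·
    (1,4)@(3, 9): e=[-2,15,69] → ·
    (2,4)@(5, 9): e=[18,29,35] → █
    (3,4)@(7, 9): e=[38,43,1] → █
    (2,5)@(5, 11): e=[6,37,39] → █
    (2,6)@(5, 13): e=[-6,45,43] → ·
    (3,6)@(7, 13): e=[14,59,9] → █
  covered (10 px):
    · · · ·
    · · █ ·
    · · █ ·
    · █ █ ·
    · · █ █
    · · █ █
    · · · █
    · · · █
    · · · ·
T1:
  2·area = 52  (B↔C swapped to make it positive)
  edge (0, 5)→(6, 0): d=(6,-5) inclusive
  edge (6, 0)→(2, 12): d=(-4,12) inclusive
  edge (2, 12)→(0, 5): d=(-2,-7) inclusive
    (2,0)@(5, 1): e=[1,8,43] → █
    (3,0)@(7, 1): e=[11,-16,57] → ·
    (1,1)@(3, 3): e=[3,24,25] → █
    (2,1)@(5, 3): e=[13,0,39] → █  [on edge]
    (3,1)@(7, 3): e=[23,-24,53] → ·
    (0,2)@(1, 5): e=[5,40,7] → █
    (2,2)@(5, 5): e=[25,-8,35] → ·
    (0,3)@(1, 7): e=[17,32,3] → █
    (2,3)@(5, 7): e=[37,-16,31] → ·
    (0,4)@(1, 9): e=[29,24,-1] → ·
    (1,4)@(3, 9): e=[39,0,13] → █  [on edge]
    (2,4)@(5, 9): e=[49,-24,27] → ·
    (0,7)@(1, 15): e=[65,0,-13] → ·  [on edge]
  covered (8 px):
    · · █ ·
    · █ █ ·
    █ █ · ·
    █ █ · ·
    · █ · ·
    · · · ·
    · · · ·
    · · · ·
    · · · ·
T2:
  2·area = 16
  edge (0, 16)→(8, 16): d=(8,0) inclusive
  edge (8, 16)→(6, 18): d=(-2,2) inclusive
  edge (6, 18)→(0, 16): d=(-6,-2) inclusive
    (1,8)@(3, 17): e=[8,8,0] → █  [on edge]
    (2,8)@(5, 17): e=[8,4,4] → █
    (3,8)@(7, 17): e=[8,0,8] → █  [on edge]
  covered (3 px):
    · · · ·
    · · · ·
    · · · ·
    · · · ·
    · · · ·
    · · · ·
    · · · ·
    · · · ·
    · █ █ █

Z-buffer (winner per pixel, '.' = empty):
  . . 1 .
  . 1 1 .
  1 1 0 .
  1 1 0 .
  . 1 0 0
  . . 0 0
  . . . 0
  . . . 0
  . 2 2 2

Final: 1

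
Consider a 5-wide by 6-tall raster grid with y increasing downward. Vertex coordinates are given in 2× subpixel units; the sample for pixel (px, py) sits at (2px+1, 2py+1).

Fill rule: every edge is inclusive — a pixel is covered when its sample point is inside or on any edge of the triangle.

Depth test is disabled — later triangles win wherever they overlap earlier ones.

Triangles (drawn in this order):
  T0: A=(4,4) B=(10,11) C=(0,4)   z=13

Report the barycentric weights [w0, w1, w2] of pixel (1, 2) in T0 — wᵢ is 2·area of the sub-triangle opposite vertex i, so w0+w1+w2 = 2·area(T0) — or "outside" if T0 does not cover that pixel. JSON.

T0:
  2·area = 28
  edge (4, 4)→(10, 11): d=(6,7) inclusive
  edge (10, 11)→(0, 4): d=(-10,-7) inclusive
  edge (0, 4)→(4, 4): d=(4,0) inclusive
    (1,2)@(3, 5): e=[13,11,4] → #
    (2,2)@(5, 5): e=[-1,25,4] → ·
    (1,3)@(3, 7): e=[25,-9,12] → ·
    (2,3)@(5, 7): e=[11,5,12] → #
    (3,3)@(7, 7): e=[-3,19,12] → ·
    (2,4)@(5, 9): e=[23,-15,20] → ·
  covered (2 px):
    · · · · ·
    · · · · ·
    · # · · ·
    · · # · ·
    · · · · ·
    · · · · ·

Final: [11,4,13]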